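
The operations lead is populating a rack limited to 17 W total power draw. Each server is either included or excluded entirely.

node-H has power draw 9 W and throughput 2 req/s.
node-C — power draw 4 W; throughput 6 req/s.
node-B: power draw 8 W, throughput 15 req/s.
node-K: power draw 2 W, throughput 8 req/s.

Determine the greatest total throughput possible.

29

Take node-C, node-B, and node-K: power draw 4 + 8 + 2 = 14 ≤ 17, throughput 6 + 15 + 8 = 29.
No other feasible combination does better.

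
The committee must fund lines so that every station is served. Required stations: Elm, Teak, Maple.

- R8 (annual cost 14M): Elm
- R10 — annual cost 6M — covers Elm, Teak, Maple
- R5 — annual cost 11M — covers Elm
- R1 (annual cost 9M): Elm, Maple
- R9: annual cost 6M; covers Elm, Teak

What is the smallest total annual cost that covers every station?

6

R10 alone covers Elm, Teak, Maple — every station.
Total annual cost: 6.
No cover costs less than 6.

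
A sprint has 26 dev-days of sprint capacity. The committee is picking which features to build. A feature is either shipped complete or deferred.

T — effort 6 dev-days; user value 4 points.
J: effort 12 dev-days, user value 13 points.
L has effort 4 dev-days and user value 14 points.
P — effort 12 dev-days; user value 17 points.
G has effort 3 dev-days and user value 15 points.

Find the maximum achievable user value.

50

Take T, L, P, and G: effort 6 + 4 + 12 + 3 = 25 ≤ 26, user value 4 + 14 + 17 + 15 = 50.
No other feasible combination does better.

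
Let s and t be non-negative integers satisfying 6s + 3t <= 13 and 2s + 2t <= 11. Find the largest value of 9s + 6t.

(s,t)=(0,4): 6·0+3·4=12≤13, 2·0+2·4=8≤11, objective 24.
(s,t)=(0,3): 6·0+3·3=9≤13, 2·0+2·3=6≤11, objective 18.
Maximum is 24 at (s,t)=(0,4).

24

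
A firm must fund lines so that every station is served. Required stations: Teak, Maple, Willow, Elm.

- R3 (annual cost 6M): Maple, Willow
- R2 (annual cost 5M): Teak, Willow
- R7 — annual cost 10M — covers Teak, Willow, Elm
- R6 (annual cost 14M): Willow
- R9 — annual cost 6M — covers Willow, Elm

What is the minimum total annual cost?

16

The greedy cost-per-new-station heuristic would pick R2, R3, and R9 for 17, but a cheaper cover exists.
Choose R3 and R7: together they cover Teak, Maple, Willow, Elm — every station.
Total annual cost: 6 + 10 = 16.
No cover costs less than 16.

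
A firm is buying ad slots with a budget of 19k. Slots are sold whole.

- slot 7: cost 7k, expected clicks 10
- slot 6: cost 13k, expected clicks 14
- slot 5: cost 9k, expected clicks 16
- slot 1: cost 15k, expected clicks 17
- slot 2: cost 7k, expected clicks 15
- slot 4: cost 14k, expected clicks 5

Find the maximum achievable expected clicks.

31

This is an integer program with binary decision variables.
Allowing fractional choices, the relaxed optimum would be about 35.3, but ad slots are indivisible.
slot 5 + slot 2: cost 9 + 7 = 16 ≤ 19, expected clicks 16 + 15 = 31.
slot 7 + slot 5: cost 7 + 9 = 16 ≤ 19, expected clicks 10 + 16 = 26.
Best is slot 5 and slot 2 with total expected clicks 31.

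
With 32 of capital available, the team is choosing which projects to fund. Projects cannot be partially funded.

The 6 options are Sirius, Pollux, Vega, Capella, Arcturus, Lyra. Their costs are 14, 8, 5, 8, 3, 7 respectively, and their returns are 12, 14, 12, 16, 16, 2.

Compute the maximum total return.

60

Allowing fractional choices, the relaxed optimum would be about 64.9, but projects are indivisible.
Sirius + Vega + Capella + Arcturus: cost 14 + 5 + 8 + 3 = 30 ≤ 32, return 12 + 12 + 16 + 16 = 56.
Pollux + Vega + Capella + Arcturus: cost 8 + 5 + 8 + 3 = 24 ≤ 32, return 14 + 12 + 16 + 16 = 58.
Pollux + Vega + Capella + Arcturus + Lyra: cost 8 + 5 + 8 + 3 + 7 = 31 ≤ 32, return 14 + 12 + 16 + 16 + 2 = 60.
Best is Pollux, Vega, Capella, Arcturus, and Lyra with total return 60.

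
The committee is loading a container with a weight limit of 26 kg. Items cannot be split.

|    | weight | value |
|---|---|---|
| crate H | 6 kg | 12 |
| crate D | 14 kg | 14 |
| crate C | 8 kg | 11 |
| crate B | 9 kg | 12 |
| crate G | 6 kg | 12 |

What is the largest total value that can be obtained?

Allowing fractional choices, the relaxed optimum would be about 43.0, but items are indivisible.
crate H + crate C + crate G: weight 6 + 8 + 6 = 20 ≤ 26, value 12 + 11 + 12 = 35.
crate H + crate D + crate G: weight 6 + 14 + 6 = 26 ≤ 26, value 12 + 14 + 12 = 38.
crate H + crate B + crate G: weight 6 + 9 + 6 = 21 ≤ 26, value 12 + 12 + 12 = 36.
Best is crate H, crate D, and crate G with total value 38.

38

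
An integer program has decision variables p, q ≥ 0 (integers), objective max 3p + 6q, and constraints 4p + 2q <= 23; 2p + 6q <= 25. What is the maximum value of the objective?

The continuous relaxation peaks at (4.4, 2.7) with value 29.40; rounding to a feasible lattice point costs some objective.
(p,q)=(3,3): 4·3+2·3=18≤23, 2·3+6·3=24≤25, objective 27.
(p,q)=(4,2): 4·4+2·2=20≤23, 2·4+6·2=20≤25, objective 24.
(p,q)=(2,3): 4·2+2·3=14≤23, 2·2+6·3=22≤25, objective 24.
No feasible integer point exceeds 27.

27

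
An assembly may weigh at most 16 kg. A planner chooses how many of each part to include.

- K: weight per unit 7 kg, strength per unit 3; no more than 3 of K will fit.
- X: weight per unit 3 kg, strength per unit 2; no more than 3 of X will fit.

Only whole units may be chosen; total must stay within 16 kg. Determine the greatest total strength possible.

Take 1×K and 3×X: weight 16 ≤ 16, strength 1·3 + 3·2 = 9.
X has the best ratio (2/3) and is taken to its limit of 3; remaining capacity is filled optimally with the others.

9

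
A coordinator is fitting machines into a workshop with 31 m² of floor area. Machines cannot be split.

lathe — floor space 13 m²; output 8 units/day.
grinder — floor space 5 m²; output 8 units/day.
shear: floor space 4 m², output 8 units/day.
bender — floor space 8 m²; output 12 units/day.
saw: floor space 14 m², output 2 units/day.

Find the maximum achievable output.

This is a 0-1 knapsack instance.
Allowing fractional choices, the relaxed optimum would be about 36.1, but machines are indivisible.
lathe + grinder + shear + bender: floor space 13 + 5 + 4 + 8 = 30 ≤ 31, output 8 + 8 + 8 + 12 = 36.
grinder + shear + bender: floor space 5 + 4 + 8 = 17 ≤ 31, output 8 + 8 + 12 = 28.
grinder + shear + bender + saw: floor space 5 + 4 + 8 + 14 = 31 ≤ 31, output 8 + 8 + 12 + 2 = 30.
Best is lathe, grinder, shear, and bender with total output 36.

36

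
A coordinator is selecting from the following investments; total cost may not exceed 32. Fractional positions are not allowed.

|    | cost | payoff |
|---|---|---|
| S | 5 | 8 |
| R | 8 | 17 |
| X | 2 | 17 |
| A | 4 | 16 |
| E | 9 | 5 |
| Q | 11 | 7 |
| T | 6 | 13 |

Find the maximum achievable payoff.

71

S + R + X + A + T: cost 5 + 8 + 2 + 4 + 6 = 25 ≤ 32, payoff 8 + 17 + 17 + 16 + 13 = 71.
R + X + A + Q + T: cost 8 + 2 + 4 + 11 + 6 = 31 ≤ 32, payoff 17 + 17 + 16 + 7 + 13 = 70.
Best is S, R, X, A, and T with total payoff 71.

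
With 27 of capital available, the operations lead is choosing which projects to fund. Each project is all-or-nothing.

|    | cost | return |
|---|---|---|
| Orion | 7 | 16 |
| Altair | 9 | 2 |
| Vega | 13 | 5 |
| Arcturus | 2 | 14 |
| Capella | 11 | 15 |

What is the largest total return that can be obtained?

Vega + Arcturus + Capella: cost 13 + 2 + 11 = 26 ≤ 27, return 5 + 14 + 15 = 34.
Orion + Arcturus + Capella: cost 7 + 2 + 11 = 20 ≤ 27, return 16 + 14 + 15 = 45.
Orion + Vega + Arcturus: cost 7 + 13 + 2 = 22 ≤ 27, return 16 + 5 + 14 = 35.
Best is Orion, Arcturus, and Capella with total return 45.

45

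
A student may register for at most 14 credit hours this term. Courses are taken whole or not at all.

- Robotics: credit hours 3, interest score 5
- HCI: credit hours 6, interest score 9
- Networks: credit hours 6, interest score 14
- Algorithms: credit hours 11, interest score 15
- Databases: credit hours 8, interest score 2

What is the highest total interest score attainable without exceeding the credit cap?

HCI + Networks: credit hours 6 + 6 = 12 ≤ 14, interest score 9 + 14 = 23.
Robotics + Algorithms: credit hours 3 + 11 = 14 ≤ 14, interest score 5 + 15 = 20.
Best is HCI and Networks with total interest score 23.

23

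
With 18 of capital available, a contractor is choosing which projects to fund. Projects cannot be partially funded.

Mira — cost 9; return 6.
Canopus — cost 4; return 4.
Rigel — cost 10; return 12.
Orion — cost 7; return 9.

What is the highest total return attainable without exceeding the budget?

21

Take Rigel and Orion: cost 10 + 7 = 17 ≤ 18, return 12 + 9 = 21.
No other feasible combination does better.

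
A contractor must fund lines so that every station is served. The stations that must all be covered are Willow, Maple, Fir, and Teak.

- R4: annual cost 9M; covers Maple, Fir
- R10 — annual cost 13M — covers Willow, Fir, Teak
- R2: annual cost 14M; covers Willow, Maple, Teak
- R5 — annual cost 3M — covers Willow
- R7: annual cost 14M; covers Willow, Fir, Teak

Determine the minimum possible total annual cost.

This is an integer covering problem.
Choose R4 and R10: together they cover Willow, Maple, Fir, Teak — every station.
Total annual cost: 9 + 13 = 22.

22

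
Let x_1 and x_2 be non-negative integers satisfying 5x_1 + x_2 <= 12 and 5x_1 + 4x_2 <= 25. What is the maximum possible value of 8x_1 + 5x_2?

33

The continuous relaxation peaks at (1.53, 4.33) with value 33.93; rounding to a feasible lattice point costs some objective.
(x_1,x_2)=(1,5): 5·1+1·5=10≤12, 5·1+4·5=25≤25, objective 33.
(x_1,x_2)=(0,6): 5·0+1·6=6≤12, 5·0+4·6=24≤25, objective 30.
(x_1,x_2)=(1,4): 5·1+1·4=9≤12, 5·1+4·4=21≤25, objective 28.
No feasible integer point exceeds 33.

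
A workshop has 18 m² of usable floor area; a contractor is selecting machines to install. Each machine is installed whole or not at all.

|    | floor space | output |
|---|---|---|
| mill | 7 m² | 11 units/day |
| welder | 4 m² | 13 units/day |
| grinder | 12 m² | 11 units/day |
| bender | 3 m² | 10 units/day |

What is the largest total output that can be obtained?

mill + welder: floor space 7 + 4 = 11 ≤ 18, output 11 + 13 = 24.
mill + welder + bender: floor space 7 + 4 + 3 = 14 ≤ 18, output 11 + 13 + 10 = 34.
welder + grinder: floor space 4 + 12 = 16 ≤ 18, output 13 + 11 = 24.
Best is mill, welder, and bender with total output 34.

34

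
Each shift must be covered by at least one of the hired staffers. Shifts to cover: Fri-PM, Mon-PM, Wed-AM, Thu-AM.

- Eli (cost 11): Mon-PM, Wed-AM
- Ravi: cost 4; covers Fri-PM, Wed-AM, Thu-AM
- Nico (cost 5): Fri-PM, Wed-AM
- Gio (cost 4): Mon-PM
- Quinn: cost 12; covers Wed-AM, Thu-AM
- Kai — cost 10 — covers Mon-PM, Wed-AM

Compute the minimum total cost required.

This is a weighted set-cover instance.
Choose Ravi and Gio: together they cover Fri-PM, Mon-PM, Wed-AM, Thu-AM — every shift.
Total cost: 4 + 4 = 8.

8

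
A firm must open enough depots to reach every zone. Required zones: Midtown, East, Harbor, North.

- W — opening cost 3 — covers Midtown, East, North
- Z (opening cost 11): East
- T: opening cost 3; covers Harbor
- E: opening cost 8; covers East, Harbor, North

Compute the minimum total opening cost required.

6

Choose W and T: together they cover Midtown, East, Harbor, North — every zone.
Total opening cost: 3 + 3 = 6.
No cover costs less than 6.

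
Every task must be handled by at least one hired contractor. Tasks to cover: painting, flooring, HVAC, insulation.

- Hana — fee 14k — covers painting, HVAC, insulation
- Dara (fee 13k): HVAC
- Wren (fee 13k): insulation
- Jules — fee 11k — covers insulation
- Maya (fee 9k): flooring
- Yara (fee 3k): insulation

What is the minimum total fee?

23

Choose Hana and Maya: together they cover painting, flooring, HVAC, insulation — every task.
Total fee: 14 + 9 = 23.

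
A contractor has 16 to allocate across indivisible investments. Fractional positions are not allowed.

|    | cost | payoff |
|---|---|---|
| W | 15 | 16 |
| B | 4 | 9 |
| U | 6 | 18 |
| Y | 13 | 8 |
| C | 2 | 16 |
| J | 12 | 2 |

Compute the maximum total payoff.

U + C: cost 6 + 2 = 8 ≤ 16, payoff 18 + 16 = 34.
B + U + C: cost 4 + 6 + 2 = 12 ≤ 16, payoff 9 + 18 + 16 = 43.
B + U: cost 4 + 6 = 10 ≤ 16, payoff 9 + 18 = 27.
Best is B, U, and C with total payoff 43.

43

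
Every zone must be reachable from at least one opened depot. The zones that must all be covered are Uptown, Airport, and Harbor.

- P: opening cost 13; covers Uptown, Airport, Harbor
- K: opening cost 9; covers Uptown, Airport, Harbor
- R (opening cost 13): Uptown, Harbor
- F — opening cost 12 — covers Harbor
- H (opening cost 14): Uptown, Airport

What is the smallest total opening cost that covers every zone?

9

This is a weighted set-cover instance.
K alone covers Uptown, Airport, Harbor — every zone.
Total opening cost: 9.
No cover costs less than 9.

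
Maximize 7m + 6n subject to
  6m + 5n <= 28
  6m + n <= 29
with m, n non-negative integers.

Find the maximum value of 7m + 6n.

(m,n)=(3,2) is feasible, giving 33.
(m,n)=(2,3) is feasible, giving 32.
(m,n)=(1,4) is feasible, giving 31.
Maximum is 33 at (m,n)=(3,2).

33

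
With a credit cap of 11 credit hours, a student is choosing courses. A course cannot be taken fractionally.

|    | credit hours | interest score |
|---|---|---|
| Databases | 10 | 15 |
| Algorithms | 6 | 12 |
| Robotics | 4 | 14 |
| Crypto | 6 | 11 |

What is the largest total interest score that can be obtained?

26

Allowing fractional choices, the relaxed optimum would be about 27.8, but courses are indivisible.
Databases: credit hours 10 ≤ 11, interest score 15.
Robotics + Crypto: credit hours 4 + 6 = 10 ≤ 11, interest score 14 + 11 = 25.
Algorithms + Robotics: credit hours 6 + 4 = 10 ≤ 11, interest score 12 + 14 = 26.
Best is Algorithms and Robotics with total interest score 26.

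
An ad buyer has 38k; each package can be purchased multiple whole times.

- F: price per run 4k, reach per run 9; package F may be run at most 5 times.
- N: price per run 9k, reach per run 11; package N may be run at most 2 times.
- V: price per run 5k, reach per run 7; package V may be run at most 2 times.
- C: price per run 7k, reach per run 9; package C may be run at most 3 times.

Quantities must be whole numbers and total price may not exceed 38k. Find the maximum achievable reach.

F has the best ratio (9/4); taking only F gives at most 5×9 = 45 (stopped by the supply cap of 5).
Mixing does better — 5×F, 2×V, and 1×C: price 37 ≤ 38, reach 5·9 + 2·7 + 1·9 = 68.

68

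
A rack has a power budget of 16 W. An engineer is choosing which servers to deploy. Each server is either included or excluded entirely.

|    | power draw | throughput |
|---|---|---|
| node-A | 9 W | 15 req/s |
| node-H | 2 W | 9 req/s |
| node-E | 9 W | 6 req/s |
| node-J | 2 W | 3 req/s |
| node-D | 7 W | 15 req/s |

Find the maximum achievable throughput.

Allowing fractional choices, the relaxed optimum would be about 35.7, but servers are indivisible.
node-H + node-J + node-D: power draw 2 + 2 + 7 = 11 ≤ 16, throughput 9 + 3 + 15 = 27.
node-A + node-D: power draw 9 + 7 = 16 ≤ 16, throughput 15 + 15 = 30.
Best is node-A and node-D with total throughput 30.

30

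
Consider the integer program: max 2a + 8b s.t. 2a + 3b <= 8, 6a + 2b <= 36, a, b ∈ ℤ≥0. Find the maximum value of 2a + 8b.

The continuous relaxation peaks at (0, 2.67) with value 21.33; rounding to a feasible lattice point costs some objective.
(a,b)=(1,2): 2·1+3·2=8≤8, 6·1+2·2=10≤36, objective 18.
(a,b)=(0,2): 2·0+3·2=6≤8, 6·0+2·2=4≤36, objective 16.
(a,b)=(2,1): 2·2+3·1=7≤8, 6·2+2·1=14≤36, objective 12.
The best lattice point is (1,2), giving 18.

18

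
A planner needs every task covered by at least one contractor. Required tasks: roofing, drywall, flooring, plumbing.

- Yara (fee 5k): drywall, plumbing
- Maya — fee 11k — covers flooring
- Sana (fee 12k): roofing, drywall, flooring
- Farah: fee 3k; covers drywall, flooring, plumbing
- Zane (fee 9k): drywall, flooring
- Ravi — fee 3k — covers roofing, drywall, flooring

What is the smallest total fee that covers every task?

Choose Farah and Ravi: together they cover roofing, drywall, flooring, plumbing — every task.
Total fee: 3 + 3 = 6.

6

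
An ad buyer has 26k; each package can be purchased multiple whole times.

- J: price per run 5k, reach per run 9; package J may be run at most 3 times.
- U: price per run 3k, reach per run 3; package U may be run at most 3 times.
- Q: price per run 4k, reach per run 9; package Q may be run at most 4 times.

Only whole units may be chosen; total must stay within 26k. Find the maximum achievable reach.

This is a bounded integer knapsack.
2×J and 4×Q: price 26 ≤ 26, reach 2·9 + 4·9 = 54.
1×J, 1×U, and 4×Q: price 24 ≤ 26, reach 1·9 + 1·3 + 4·9 = 48.
Best is 54.

54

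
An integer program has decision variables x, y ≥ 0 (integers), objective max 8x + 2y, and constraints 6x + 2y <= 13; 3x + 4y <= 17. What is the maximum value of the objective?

(x,y)=(2,0) is feasible, giving 16.
(x,y)=(1,1) is feasible, giving 10.
(x,y)=(1,0) is feasible, giving 8.
Maximum is 16 at (x,y)=(2,0).

16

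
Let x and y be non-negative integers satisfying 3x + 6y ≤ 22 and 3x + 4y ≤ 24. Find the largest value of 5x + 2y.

Relaxing integrality, the LP optimum is 36.67 at (x,y) = (7.33, 0), which is not an integer point.
(x,y)=(7,0): 3·7+6·0=21≤22, 3·7+4·0=21≤24, objective 35.
(x,y)=(6,0): 3·6+6·0=18≤22, 3·6+4·0=18≤24, objective 30.
The best lattice point is (7,0), giving 35.

35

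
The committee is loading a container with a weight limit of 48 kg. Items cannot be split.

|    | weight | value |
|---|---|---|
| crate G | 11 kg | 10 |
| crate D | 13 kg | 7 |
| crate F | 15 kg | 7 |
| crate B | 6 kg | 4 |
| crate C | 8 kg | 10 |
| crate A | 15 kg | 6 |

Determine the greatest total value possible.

Allowing fractional choices, the relaxed optimum would be about 35.7, but items are indivisible.
crate G + crate D + crate B + crate C: weight 11 + 13 + 6 + 8 = 38 ≤ 48, value 10 + 7 + 4 + 10 = 31.
crate G + crate D + crate F + crate C: weight 11 + 13 + 15 + 8 = 47 ≤ 48, value 10 + 7 + 7 + 10 = 34.
crate G + crate D + crate C + crate A: weight 11 + 13 + 8 + 15 = 47 ≤ 48, value 10 + 7 + 10 + 6 = 33.
Best is crate G, crate D, crate F, and crate C with total value 34.

34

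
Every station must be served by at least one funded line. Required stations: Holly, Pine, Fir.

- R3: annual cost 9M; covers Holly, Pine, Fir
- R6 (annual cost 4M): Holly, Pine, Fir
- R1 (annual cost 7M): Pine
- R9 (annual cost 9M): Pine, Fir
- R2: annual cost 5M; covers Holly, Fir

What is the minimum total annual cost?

4

R6 alone covers Holly, Pine, Fir — every station.
Total annual cost: 4.
No cover costs less than 4.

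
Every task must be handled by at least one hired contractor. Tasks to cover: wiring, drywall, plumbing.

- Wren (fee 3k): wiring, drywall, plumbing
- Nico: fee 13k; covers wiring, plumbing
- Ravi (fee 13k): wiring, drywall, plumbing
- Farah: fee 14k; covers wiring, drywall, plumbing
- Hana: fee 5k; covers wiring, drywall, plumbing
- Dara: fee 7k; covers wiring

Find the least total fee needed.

This is a weighted set-cover instance.
Wren alone covers wiring, drywall, plumbing — every task.
Total fee: 3.
No cover costs less than 3.

3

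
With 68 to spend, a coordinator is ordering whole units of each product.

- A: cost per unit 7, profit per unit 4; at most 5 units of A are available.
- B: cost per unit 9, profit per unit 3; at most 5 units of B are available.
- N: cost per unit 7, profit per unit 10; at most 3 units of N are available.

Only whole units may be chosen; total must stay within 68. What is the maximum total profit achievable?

53

Take 5×A, 1×B, and 3×N: cost 65 ≤ 68, profit 5·4 + 1·3 + 3·10 = 53.
N has the best ratio (10/7) and is taken to its limit of 3; remaining capacity is filled optimally with the others.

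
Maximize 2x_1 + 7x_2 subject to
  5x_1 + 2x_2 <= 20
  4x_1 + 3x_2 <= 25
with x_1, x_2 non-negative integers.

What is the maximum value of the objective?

The continuous relaxation peaks at (0, 8.33) with value 58.33; rounding to a feasible lattice point costs some objective.
(x_1,x_2)=(0,8): 5·0+2·8=16≤20, 4·0+3·8=24≤25, objective 56.
(x_1,x_2)=(1,7): 5·1+2·7=19≤20, 4·1+3·7=25≤25, objective 51.
The best lattice point is (0,8), giving 56.

56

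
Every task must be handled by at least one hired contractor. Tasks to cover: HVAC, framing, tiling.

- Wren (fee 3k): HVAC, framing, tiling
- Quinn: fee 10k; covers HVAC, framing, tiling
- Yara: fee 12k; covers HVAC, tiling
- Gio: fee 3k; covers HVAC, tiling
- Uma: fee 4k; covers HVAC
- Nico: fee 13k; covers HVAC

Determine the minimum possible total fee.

3

This is a weighted set-cover instance.
Wren alone covers HVAC, framing, tiling — every task.
Total fee: 3.
No cover costs less than 3.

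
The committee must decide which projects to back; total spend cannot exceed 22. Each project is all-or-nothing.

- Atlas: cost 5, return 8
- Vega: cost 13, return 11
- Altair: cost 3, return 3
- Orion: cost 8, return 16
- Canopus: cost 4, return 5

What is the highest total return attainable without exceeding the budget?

32

Allowing fractional choices, the relaxed optimum would be about 33.7, but projects are indivisible.
Atlas + Orion + Canopus: cost 5 + 8 + 4 = 17 ≤ 22, return 8 + 16 + 5 = 29.
Atlas + Altair + Orion: cost 5 + 3 + 8 = 16 ≤ 22, return 8 + 3 + 16 = 27.
Atlas + Altair + Orion + Canopus: cost 5 + 3 + 8 + 4 = 20 ≤ 22, return 8 + 3 + 16 + 5 = 32.
Best is Atlas, Altair, Orion, and Canopus with total return 32.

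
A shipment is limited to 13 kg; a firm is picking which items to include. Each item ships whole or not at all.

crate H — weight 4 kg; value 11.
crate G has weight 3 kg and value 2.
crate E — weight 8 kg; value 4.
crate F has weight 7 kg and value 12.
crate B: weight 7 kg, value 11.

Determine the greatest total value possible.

23

Allowing fractional choices, the relaxed optimum would be about 26.1, but items are indivisible.
crate H + crate E: weight 4 + 8 = 12 ≤ 13, value 11 + 4 = 15.
crate H + crate B: weight 4 + 7 = 11 ≤ 13, value 11 + 11 = 22.
crate H + crate F: weight 4 + 7 = 11 ≤ 13, value 11 + 12 = 23.
Best is crate H and crate F with total value 23.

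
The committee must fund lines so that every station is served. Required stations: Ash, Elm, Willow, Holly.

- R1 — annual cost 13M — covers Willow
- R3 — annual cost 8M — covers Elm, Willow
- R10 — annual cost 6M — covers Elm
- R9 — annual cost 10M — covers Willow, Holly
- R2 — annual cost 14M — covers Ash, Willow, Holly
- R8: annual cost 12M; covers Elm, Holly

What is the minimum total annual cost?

This is a weighted set-cover instance.
The greedy cost-per-new-station heuristic would pick R3 and R2 for 22, but a cheaper cover exists.
Choose R10 and R2: together they cover Ash, Elm, Willow, Holly — every station.
Total annual cost: 6 + 14 = 20.
No cover costs less than 20.

20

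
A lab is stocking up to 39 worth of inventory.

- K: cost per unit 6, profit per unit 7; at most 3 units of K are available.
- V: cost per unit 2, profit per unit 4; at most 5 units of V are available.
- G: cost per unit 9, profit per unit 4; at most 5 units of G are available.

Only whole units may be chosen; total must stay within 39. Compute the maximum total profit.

45

3×K, 5×V, and 1×G: cost 37 ≤ 39, profit 3·7 + 5·4 + 1·4 = 45.
3×K, 4×V, and 1×G: cost 35 ≤ 39, profit 3·7 + 4·4 + 1·4 = 41.
Best is 45.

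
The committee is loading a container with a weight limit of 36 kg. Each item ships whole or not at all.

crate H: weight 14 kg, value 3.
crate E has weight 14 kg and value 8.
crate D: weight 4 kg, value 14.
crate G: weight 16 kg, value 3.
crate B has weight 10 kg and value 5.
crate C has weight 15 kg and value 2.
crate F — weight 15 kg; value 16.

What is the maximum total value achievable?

Allowing fractional choices, the relaxed optimum would be about 39.5, but items are indivisible.
crate D + crate B + crate F: weight 4 + 10 + 15 = 29 ≤ 36, value 14 + 5 + 16 = 35.
crate E + crate D + crate F: weight 14 + 4 + 15 = 33 ≤ 36, value 8 + 14 + 16 = 38.
Best is crate E, crate D, and crate F with total value 38.

38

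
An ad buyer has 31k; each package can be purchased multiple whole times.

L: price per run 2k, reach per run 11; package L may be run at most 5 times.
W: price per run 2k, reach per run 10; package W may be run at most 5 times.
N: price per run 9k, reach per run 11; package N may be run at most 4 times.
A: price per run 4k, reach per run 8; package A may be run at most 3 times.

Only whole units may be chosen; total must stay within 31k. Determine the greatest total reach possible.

This is a bounded integer knapsack.
L has the best ratio (11/2); taking only L gives at most 5×11 = 55 (stopped by the supply cap of 5).
Mixing does better — 5×L, 5×W, and 2×A: price 28 ≤ 31, reach 5·11 + 5·10 + 2·8 = 121.

121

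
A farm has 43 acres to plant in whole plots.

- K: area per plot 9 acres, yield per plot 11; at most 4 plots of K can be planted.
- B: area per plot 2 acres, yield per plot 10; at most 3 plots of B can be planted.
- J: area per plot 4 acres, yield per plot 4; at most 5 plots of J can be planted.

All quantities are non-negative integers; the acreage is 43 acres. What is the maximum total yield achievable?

B has the best ratio (10/2); taking only B gives at most 3×10 = 30 (stopped by the supply cap of 3).
Mixing does better — 4×K and 3×B: area 42 ≤ 43, yield 4·11 + 3·10 = 74.

74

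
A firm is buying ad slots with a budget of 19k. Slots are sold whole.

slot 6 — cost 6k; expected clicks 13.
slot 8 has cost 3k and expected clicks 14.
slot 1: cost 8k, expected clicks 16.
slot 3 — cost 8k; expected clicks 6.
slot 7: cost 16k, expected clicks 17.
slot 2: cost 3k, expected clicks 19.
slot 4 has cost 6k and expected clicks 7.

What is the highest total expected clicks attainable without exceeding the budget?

53

This is a 0-1 knapsack instance.
Allowing fractional choices, the relaxed optimum would be about 60.0, but ad slots are indivisible.
slot 6 + slot 8 + slot 2 + slot 4: cost 6 + 3 + 3 + 6 = 18 ≤ 19, expected clicks 13 + 14 + 19 + 7 = 53.
slot 6 + slot 1 + slot 2: cost 6 + 8 + 3 = 17 ≤ 19, expected clicks 13 + 16 + 19 = 48.
slot 8 + slot 1 + slot 2: cost 3 + 8 + 3 = 14 ≤ 19, expected clicks 14 + 16 + 19 = 49.
Best is slot 6, slot 8, slot 2, and slot 4 with total expected clicks 53.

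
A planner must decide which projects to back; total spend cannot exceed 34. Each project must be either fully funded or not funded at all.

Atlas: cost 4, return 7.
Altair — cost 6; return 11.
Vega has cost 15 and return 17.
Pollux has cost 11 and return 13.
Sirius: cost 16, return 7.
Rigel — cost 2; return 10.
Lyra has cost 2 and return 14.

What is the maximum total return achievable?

61

Allowing fractional choices, the relaxed optimum would be about 65.2, but projects are indivisible.
Atlas + Altair + Vega + Rigel + Lyra: cost 4 + 6 + 15 + 2 + 2 = 29 ≤ 34, return 7 + 11 + 17 + 10 + 14 = 59.
Atlas + Vega + Pollux + Rigel + Lyra: cost 4 + 15 + 11 + 2 + 2 = 34 ≤ 34, return 7 + 17 + 13 + 10 + 14 = 61.
Best is Atlas, Vega, Pollux, Rigel, and Lyra with total return 61.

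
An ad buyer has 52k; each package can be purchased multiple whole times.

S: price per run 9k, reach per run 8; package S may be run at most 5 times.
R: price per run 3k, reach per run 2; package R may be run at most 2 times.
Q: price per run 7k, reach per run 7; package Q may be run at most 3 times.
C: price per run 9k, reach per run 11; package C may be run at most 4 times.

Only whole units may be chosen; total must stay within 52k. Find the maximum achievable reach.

59

2×Q and 4×C: price 50 ≤ 52, reach 2·7 + 4·11 = 58.
1×S, 1×Q, and 4×C: price 52 ≤ 52, reach 1·8 + 1·7 + 4·11 = 59.
Best is 59.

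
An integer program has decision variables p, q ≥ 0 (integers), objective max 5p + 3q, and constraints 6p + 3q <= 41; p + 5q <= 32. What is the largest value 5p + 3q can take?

35

(p,q)=(4,5): 6·4+3·5=39≤41, 1·4+5·5=29≤32, objective 35.
(p,q)=(4,4): 6·4+3·4=36≤41, 1·4+5·4=24≤32, objective 32.
Maximum is 35 at (p,q)=(4,5).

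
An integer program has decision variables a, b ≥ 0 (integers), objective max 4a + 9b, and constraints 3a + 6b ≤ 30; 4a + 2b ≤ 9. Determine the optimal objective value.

36

(a,b)=(0,4) is feasible, giving 36.
(a,b)=(0,3) is feasible, giving 27.
Maximum is 36 at (a,b)=(0,4).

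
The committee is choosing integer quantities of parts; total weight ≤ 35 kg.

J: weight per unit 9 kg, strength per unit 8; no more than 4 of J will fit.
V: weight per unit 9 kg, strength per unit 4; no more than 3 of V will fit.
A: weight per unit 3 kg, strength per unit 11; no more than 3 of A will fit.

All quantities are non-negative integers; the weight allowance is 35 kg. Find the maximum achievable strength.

This is a bounded integer knapsack.
A has the best ratio (11/3); taking only A gives at most 3×11 = 33 (stopped by the supply cap of 3).
Mixing does better — 2×J and 3×A: weight 27 ≤ 35, strength 2·8 + 3·11 = 49.

49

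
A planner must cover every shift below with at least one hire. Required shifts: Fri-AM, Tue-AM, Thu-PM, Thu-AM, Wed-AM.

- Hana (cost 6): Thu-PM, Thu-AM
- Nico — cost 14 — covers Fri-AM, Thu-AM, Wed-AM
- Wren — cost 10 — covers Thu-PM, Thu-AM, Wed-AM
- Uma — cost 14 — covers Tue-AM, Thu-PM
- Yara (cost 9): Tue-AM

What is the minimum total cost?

28

Choose Nico and Uma: together they cover Fri-AM, Tue-AM, Thu-PM, Thu-AM, Wed-AM — every shift.
Total cost: 14 + 14 = 28.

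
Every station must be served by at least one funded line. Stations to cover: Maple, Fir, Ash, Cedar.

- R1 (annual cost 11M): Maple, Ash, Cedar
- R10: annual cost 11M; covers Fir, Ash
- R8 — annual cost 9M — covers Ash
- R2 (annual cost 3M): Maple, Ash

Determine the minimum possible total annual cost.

22

Choose R1 and R10: together they cover Maple, Fir, Ash, Cedar — every station.
Total annual cost: 11 + 11 = 22.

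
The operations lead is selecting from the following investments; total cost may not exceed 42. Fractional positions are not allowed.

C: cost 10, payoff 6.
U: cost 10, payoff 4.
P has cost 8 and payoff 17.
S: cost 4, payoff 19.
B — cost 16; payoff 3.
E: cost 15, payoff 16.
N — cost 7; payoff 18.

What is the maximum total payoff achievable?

Allowing fractional choices, the relaxed optimum would be about 74.8, but investments are indivisible.
C + U + P + S + N: cost 10 + 10 + 8 + 4 + 7 = 39 ≤ 42, payoff 6 + 4 + 17 + 19 + 18 = 64.
P + S + E + N: cost 8 + 4 + 15 + 7 = 34 ≤ 42, payoff 17 + 19 + 16 + 18 = 70.
Best is P, S, E, and N with total payoff 70.

70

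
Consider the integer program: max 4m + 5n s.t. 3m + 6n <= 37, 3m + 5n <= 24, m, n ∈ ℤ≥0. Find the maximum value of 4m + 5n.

32

(m,n)=(8,0): 3·8+6·0=24≤37, 3·8+5·0=24≤24, objective 32.
(m,n)=(7,0): 3·7+6·0=21≤37, 3·7+5·0=21≤24, objective 28.
The best lattice point is (8,0), giving 32.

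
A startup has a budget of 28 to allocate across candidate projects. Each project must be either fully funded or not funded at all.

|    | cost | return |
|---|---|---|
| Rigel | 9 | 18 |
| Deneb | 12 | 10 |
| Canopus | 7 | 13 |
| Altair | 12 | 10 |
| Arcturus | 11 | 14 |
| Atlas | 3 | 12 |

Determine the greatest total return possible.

Treat it as a binary knapsack problem.
Allowing fractional choices, the relaxed optimum would be about 54.5, but projects are indivisible.
Rigel + Arcturus + Atlas: cost 9 + 11 + 3 = 23 ≤ 28, return 18 + 14 + 12 = 44.
Rigel + Canopus + Arcturus: cost 9 + 7 + 11 = 27 ≤ 28, return 18 + 13 + 14 = 45.
Best is Rigel, Canopus, and Arcturus with total return 45.

45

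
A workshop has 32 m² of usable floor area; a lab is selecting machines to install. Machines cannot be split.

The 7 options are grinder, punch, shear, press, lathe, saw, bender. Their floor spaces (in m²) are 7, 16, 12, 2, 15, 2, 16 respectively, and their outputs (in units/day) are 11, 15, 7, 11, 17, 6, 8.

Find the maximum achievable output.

grinder + press + lathe + saw: floor space 7 + 2 + 15 + 2 = 26 ≤ 32, output 11 + 11 + 17 + 6 = 45.
grinder + punch + press + saw: floor space 7 + 16 + 2 + 2 = 27 ≤ 32, output 11 + 15 + 11 + 6 = 43.
shear + press + lathe + saw: floor space 12 + 2 + 15 + 2 = 31 ≤ 32, output 7 + 11 + 17 + 6 = 41.
Best is grinder, press, lathe, and saw with total output 45.

45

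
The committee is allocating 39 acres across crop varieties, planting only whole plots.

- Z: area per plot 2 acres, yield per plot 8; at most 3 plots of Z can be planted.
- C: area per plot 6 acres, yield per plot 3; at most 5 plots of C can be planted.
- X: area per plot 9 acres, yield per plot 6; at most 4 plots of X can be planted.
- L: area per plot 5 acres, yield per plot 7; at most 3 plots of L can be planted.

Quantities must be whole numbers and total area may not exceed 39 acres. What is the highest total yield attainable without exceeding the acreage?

This is a bounded integer knapsack.
Take 3×Z, 2×X, and 3×L: area 39 ≤ 39, yield 3·8 + 2·6 + 3·7 = 57.
Z has the best ratio (8/2) and is taken to its limit of 3; remaining capacity is filled optimally with the others.

57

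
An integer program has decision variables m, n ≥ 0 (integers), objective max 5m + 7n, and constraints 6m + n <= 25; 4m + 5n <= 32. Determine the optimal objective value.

(m,n)=(3,4): 6·3+1·4=22≤25, 4·3+5·4=32≤32, objective 43.
(m,n)=(0,6): 6·0+1·6=6≤25, 4·0+5·6=30≤32, objective 42.
(m,n)=(1,5): 6·1+1·5=11≤25, 4·1+5·5=29≤32, objective 40.
No feasible integer point exceeds 43.

43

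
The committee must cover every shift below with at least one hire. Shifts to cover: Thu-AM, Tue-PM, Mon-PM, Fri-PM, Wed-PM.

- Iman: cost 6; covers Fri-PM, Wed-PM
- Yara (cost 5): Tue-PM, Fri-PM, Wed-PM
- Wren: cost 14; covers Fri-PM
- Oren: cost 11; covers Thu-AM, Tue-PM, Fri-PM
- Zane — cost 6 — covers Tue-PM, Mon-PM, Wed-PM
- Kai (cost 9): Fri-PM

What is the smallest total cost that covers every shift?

17

Choose Oren and Zane: together they cover Thu-AM, Tue-PM, Mon-PM, Fri-PM, Wed-PM — every shift.
Total cost: 11 + 6 = 17.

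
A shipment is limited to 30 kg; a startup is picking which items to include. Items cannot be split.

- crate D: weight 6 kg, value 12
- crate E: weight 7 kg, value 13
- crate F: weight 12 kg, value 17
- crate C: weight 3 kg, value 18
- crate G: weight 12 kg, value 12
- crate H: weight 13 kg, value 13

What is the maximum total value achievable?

60

crate D + crate E + crate C + crate G: weight 6 + 7 + 3 + 12 = 28 ≤ 30, value 12 + 13 + 18 + 12 = 55.
crate D + crate E + crate F + crate C: weight 6 + 7 + 12 + 3 = 28 ≤ 30, value 12 + 13 + 17 + 18 = 60.
crate D + crate E + crate C + crate H: weight 6 + 7 + 3 + 13 = 29 ≤ 30, value 12 + 13 + 18 + 13 = 56.
Best is crate D, crate E, crate F, and crate C with total value 60.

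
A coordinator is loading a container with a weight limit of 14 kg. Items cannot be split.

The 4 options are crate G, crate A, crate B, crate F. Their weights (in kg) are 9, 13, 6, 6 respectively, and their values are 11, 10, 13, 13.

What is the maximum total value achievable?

26

This is an integer program with binary decision variables.
Take crate B and crate F: weight 6 + 6 = 12 ≤ 14, value 13 + 13 = 26.
No other feasible combination does better.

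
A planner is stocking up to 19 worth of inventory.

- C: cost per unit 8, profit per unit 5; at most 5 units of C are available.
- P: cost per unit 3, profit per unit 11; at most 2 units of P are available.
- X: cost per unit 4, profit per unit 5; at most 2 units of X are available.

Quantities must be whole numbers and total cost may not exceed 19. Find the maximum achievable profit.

2×P and 2×X: cost 14 ≤ 19, profit 2·11 + 2·5 = 32.
1×C, 2×P, and 1×X: cost 18 ≤ 19, profit 1·5 + 2·11 + 1·5 = 32.
Best is 32.

32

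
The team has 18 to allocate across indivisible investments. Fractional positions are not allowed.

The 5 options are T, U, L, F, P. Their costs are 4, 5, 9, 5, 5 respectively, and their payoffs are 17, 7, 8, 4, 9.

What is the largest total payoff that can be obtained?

34

This is a 0-1 knapsack instance.
Allowing fractional choices, the relaxed optimum would be about 36.6, but investments are indivisible.
T + U + P: cost 4 + 5 + 5 = 14 ≤ 18, payoff 17 + 7 + 9 = 33.
T + L + P: cost 4 + 9 + 5 = 18 ≤ 18, payoff 17 + 8 + 9 = 34.
Best is T, L, and P with total payoff 34.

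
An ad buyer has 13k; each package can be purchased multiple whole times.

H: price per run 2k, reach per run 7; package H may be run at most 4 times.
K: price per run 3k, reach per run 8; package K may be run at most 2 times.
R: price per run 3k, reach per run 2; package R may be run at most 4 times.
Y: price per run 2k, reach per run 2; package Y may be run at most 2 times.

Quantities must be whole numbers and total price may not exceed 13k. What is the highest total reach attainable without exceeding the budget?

38

4×H, 1×K, and 1×Y: price 13 ≤ 13, reach 4·7 + 1·8 + 1·2 = 38.
3×H and 2×K: price 12 ≤ 13, reach 3·7 + 2·8 = 37.
Best is 38.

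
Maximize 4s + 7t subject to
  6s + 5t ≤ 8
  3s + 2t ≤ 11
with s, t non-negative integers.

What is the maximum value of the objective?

The continuous relaxation peaks at (0, 1.6) with value 11.20; rounding to a feasible lattice point costs some objective.
(s,t)=(0,1) is feasible, giving 7.
(s,t)=(1,0) is feasible, giving 4.
(s,t)=(0,0) is feasible, giving 0.
No feasible integer point exceeds 7.

7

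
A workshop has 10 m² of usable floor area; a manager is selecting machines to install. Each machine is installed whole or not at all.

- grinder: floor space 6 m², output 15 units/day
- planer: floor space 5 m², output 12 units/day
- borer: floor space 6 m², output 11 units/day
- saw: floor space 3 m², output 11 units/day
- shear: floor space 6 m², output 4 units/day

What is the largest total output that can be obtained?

26

This is an integer program with binary decision variables.
Take grinder and saw: floor space 6 + 3 = 9 ≤ 10, output 15 + 11 = 26.
No other feasible combination does better.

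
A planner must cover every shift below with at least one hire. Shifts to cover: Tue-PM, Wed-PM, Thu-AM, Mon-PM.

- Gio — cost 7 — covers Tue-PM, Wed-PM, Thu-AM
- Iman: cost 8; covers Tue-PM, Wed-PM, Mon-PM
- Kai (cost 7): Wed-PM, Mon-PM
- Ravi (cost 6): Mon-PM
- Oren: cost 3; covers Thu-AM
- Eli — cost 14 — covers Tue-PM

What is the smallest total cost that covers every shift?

This is a weighted set-cover instance.
Choose Iman and Oren: together they cover Tue-PM, Wed-PM, Thu-AM, Mon-PM — every shift.
Total cost: 8 + 3 = 11.

11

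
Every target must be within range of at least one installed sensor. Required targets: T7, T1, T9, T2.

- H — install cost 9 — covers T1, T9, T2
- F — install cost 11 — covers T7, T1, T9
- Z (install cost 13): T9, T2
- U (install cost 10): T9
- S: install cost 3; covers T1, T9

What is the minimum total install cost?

The greedy cost-per-new-target heuristic would pick S, H, and F for 23, but a cheaper cover exists.
Choose H and F: together they cover T7, T1, T9, T2 — every target.
Total install cost: 9 + 11 = 20.
No cover costs less than 20.

20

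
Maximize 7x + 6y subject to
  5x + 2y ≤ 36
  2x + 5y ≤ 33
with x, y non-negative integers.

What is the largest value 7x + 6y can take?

Relaxing integrality, the LP optimum is 64.57 at (x,y) = (5.43, 4.43), which is not an integer point.
(x,y)=(6,3): 5·6+2·3=36≤36, 2·6+5·3=27≤33, objective 60.
(x,y)=(5,4): 5·5+2·4=33≤36, 2·5+5·4=30≤33, objective 59.
(x,y)=(4,5): 5·4+2·5=30≤36, 2·4+5·5=33≤33, objective 58.
Maximum is 60 at (x,y)=(6,3).

60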